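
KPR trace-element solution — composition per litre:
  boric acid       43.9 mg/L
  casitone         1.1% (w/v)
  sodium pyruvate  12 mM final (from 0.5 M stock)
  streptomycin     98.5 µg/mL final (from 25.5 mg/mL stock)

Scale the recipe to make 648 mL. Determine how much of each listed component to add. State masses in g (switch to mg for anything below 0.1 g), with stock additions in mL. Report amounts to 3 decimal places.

Scale factor relative to 1 L: 0.648.
boric acid: 43.9 mg/L × 0.648 L = 28.447 mg
casitone: 1.1 g per 100 mL × 648 mL ÷ 100 = 7.128 g
sodium pyruvate: dilute stock: 12 mM × 648 mL ÷ 500 mM = 15.552 mL
streptomycin: C1V1 = C2V2 → 98.5 µg/mL × 648 mL ÷ 25500 µg/mL = 2.503 mL

boric acid 28.447 mg; casitone 7.128 g; sodium pyruvate 15.552 mL; streptomycin 2.503 mL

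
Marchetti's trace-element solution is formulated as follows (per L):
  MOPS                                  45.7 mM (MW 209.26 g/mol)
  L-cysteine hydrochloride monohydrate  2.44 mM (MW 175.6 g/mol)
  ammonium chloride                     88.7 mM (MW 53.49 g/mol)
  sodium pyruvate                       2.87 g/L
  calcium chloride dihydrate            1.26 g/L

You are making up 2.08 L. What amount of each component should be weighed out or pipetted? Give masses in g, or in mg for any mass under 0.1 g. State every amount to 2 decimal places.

Working volume: 2.08 L.
MOPS: 45.7 mmol/L × 209.26 g/mol × 2.08 L ÷ 1000 = 19.89 g
L-cysteine hydrochloride monohydrate: 2.44 mmol/L × 175.6 g/mol × 2.08 L ÷ 1000 = 0.89 g
ammonium chloride: 88.7 mmol/L × 53.49 g/mol × 2.08 L ÷ 1000 = 9.87 g
sodium pyruvate: 2.87 g/L × 2.08 L = 5.97 g
calcium chloride dihydrate: 1.26 g/L × 2.08 L = 2.62 g

MOPS 19.89 g; L-cysteine hydrochloride monohydrate 0.89 g; ammonium chloride 9.87 g; sodium pyruvate 5.97 g; calcium chloride dihydrate 2.62 g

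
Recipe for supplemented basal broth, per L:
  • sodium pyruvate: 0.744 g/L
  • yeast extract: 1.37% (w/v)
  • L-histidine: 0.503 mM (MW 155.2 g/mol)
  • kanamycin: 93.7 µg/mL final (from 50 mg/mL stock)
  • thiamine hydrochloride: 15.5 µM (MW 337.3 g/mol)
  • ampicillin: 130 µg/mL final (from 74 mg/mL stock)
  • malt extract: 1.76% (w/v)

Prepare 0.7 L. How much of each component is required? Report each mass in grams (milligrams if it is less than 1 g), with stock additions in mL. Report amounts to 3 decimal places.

sodium pyruvate 520.800 mg; yeast extract 9.590 g; L-histidine 54.646 mg; kanamycin 1.312 mL; thiamine hydrochloride 3.660 mg; ampicillin 1.230 mL; malt extract 12.320 g

Scale factor relative to 1 L: 0.7.
sodium pyruvate: 0.744 g/L × 0.7 L = 0.5208 g = 520.800 mg
yeast extract: 1.37% w/v = 13.7 g/L → 13.7 × 0.7 L = 9.590 g
L-histidine: 0.503 mmol/L × 155.2 mg/mmol × 0.7 L = 54.646 mg
kanamycin: V = C2·V2/C1 = 93.7 µg/mL × 700 mL ÷ 50000 µg/mL = 1.312 mL
thiamine hydrochloride: 15.5 µmol/L × 337.3 g/mol × 0.7 L ÷ 1000 = 3.660 mg
ampicillin: C1V1 = C2V2 → 130 µg/mL × 700 mL ÷ 74000 µg/mL = 1.230 mL
malt extract: 1.76% w/v = 17.6 g/L → 17.6 × 0.7 L = 12.320 g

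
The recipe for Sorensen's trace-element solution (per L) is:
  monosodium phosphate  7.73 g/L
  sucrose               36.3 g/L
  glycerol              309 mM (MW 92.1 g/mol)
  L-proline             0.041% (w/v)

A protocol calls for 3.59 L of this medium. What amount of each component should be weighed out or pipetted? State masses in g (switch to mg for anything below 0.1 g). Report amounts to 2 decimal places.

Scale factor relative to 1 L: 3.59.
monosodium phosphate: 7.73 g/L × 3.59 L = 27.75 g
sucrose: 36.3 g/L × 3.59 L = 130.32 g
glycerol: 309 mmol/L × 92.1 g/mol × 3.59 L ÷ 1000 = 102.17 g
L-proline: 0.041% w/v = 0.41 g/L → 0.41 × 3.59 L = 1.47 g

monosodium phosphate 27.75 g; sucrose 130.32 g; glycerol 102.17 g; L-proline 1.47 g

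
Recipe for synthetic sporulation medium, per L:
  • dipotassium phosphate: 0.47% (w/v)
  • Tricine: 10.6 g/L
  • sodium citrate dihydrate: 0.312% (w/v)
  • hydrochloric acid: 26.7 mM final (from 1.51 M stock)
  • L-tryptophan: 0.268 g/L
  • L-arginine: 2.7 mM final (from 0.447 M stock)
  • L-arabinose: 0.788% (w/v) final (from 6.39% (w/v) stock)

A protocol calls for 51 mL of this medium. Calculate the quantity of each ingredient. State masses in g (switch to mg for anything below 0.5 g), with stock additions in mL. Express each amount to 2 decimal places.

dipotassium phosphate 239.70 mg; Tricine 0.54 g; sodium citrate dihydrate 159.12 mg; hydrochloric acid 0.90 mL; L-tryptophan 13.67 mg; L-arginine 0.31 mL; L-arabinose 6.29 mL

Working volume: 51 mL = 0.051 L.
dipotassium phosphate: 0.47% w/v = 4.7 g/L → 4.7 × 0.051 L = 0.2397 g = 239.70 mg
Tricine: 10.6 g/L × 0.051 L = 0.54 g
sodium citrate dihydrate: 0.312 g per 100 mL × 51 mL ÷ 100 = 0.15912 g = 159.12 mg
hydrochloric acid: dilute stock: 26.7 mM × 51 mL ÷ 1510 mM = 0.90 mL
L-tryptophan: 0.268 g/L × 0.051 L = 0.013668 g = 13.67 mg
L-arginine: C1V1 = C2V2 → 2.7 mM × 51 mL ÷ 447 mM = 0.31 mL
L-arabinose: V = C2·V2/C1 = 0.788% ÷ 6.39% × 51 mL = 6.29 mL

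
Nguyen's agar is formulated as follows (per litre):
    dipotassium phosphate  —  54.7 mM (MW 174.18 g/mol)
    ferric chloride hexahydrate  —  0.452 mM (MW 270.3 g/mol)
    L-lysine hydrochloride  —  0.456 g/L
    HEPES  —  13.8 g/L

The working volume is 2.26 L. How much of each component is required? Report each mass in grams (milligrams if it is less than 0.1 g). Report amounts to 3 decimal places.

dipotassium phosphate 21.532 g; ferric chloride hexahydrate 0.276 g; L-lysine hydrochloride 1.031 g; HEPES 31.188 g

Scale factor relative to 1 L: 2.26.
dipotassium phosphate: 54.7 mmol/L × 174.18 g/mol × 2.26 L ÷ 1000 = 21.532 g
ferric chloride hexahydrate: 0.452 mmol/L × 270.3 g/mol × 2.26 L ÷ 1000 = 0.276 g
L-lysine hydrochloride: 0.456 g/L × 2.26 L = 1.031 g
HEPES: 13.8 g/L × 2.26 L = 31.188 g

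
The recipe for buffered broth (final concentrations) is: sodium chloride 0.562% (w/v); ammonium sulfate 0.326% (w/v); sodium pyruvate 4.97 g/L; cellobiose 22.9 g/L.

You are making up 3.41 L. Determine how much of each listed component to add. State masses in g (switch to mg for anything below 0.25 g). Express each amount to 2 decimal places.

Working volume: 3.41 L.
sodium chloride: 0.562% w/v = 5.62 g/L → 5.62 × 3.41 L = 19.16 g
ammonium sulfate: 0.326% w/v = 3.26 g/L → 3.26 × 3.41 L = 11.12 g
sodium pyruvate: 4.97 g/L × 3.41 L = 16.95 g
cellobiose: 22.9 g/L × 3.41 L = 78.09 g

sodium chloride 19.16 g; ammonium sulfate 11.12 g; sodium pyruvate 16.95 g; cellobiose 78.09 g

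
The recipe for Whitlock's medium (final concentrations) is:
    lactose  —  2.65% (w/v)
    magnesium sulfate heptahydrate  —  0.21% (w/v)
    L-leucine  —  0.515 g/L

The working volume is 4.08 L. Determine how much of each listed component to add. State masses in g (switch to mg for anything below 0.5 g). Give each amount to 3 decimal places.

Working volume: 4.08 L.
lactose: 2.65 g per 100 mL × 4080 mL ÷ 100 = 108.120 g
magnesium sulfate heptahydrate: 0.21% w/v = 2.1 g/L → 2.1 × 4.08 L = 8.568 g
L-leucine: 0.515 g/L × 4.08 L = 2.101 g

lactose 108.120 g; magnesium sulfate heptahydrate 8.568 g; L-leucine 2.101 g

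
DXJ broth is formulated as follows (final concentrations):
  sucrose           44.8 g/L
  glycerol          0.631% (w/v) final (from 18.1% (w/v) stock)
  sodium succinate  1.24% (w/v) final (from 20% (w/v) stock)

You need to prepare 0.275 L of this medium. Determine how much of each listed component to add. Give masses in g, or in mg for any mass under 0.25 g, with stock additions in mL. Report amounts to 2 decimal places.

Working volume: 0.275 L.
sucrose: 44.8 g/L × 0.275 L = 12.32 g
glycerol: C1V1 = C2V2 → 0.631% ÷ 18.1% × 275 mL = 9.59 mL
sodium succinate: dilute stock: 1.24% ÷ 20% × 275 mL = 17.05 mL

sucrose 12.32 g; glycerol 9.59 mL; sodium succinate 17.05 mL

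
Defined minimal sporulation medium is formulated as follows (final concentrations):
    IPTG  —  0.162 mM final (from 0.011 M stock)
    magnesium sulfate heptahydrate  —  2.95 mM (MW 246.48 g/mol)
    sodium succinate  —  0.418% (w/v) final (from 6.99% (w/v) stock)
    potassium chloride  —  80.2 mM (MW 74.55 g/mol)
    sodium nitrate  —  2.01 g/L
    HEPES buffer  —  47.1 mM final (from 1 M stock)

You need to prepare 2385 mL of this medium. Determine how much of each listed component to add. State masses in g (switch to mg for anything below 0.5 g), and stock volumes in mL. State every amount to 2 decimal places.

Working volume: 2385 mL = 2.385 L.
IPTG: V = C2·V2/C1 = 0.162 mM × 2385 mL ÷ 11 mM = 35.12 mL
magnesium sulfate heptahydrate: 2.95 mmol/L × 246.48 g/mol × 2.385 L ÷ 1000 = 1.73 g
sodium succinate: V = C2·V2/C1 = 0.418% ÷ 6.99% × 2385 mL = 142.62 mL
potassium chloride: 80.2 mmol/L × 74.55 g/mol × 2.385 L ÷ 1000 = 14.26 g
sodium nitrate: 2.01 g/L × 2.385 L = 4.79 g
HEPES buffer: V = C2·V2/C1 = 47.1 mM × 2385 mL ÷ 1000 mM = 112.33 mL

IPTG 35.12 mL; magnesium sulfate heptahydrate 1.73 g; sodium succinate 142.62 mL; potassium chloride 14.26 g; sodium nitrate 4.79 g; HEPES buffer 112.33 mL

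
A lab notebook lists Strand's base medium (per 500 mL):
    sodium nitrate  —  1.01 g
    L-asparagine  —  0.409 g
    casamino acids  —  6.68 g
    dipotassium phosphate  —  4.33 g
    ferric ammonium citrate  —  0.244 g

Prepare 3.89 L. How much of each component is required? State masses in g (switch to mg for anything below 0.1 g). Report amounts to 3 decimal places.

sodium nitrate 7.858 g; L-asparagine 3.182 g; casamino acids 51.970 g; dipotassium phosphate 33.687 g; ferric ammonium citrate 1.898 g

Ratio of target to recipe volume: 3890 / 500 = 7.78.
sodium nitrate: 1.01 g × (3890 mL / 500 mL) = 7.858 g
L-asparagine: 0.409 g × (3890 mL / 500 mL) = 3.182 g
casamino acids: 6.68 g × (3890 mL / 500 mL) = 51.970 g
dipotassium phosphate: 4.33 g × (3890 mL / 500 mL) = 33.687 g
ferric ammonium citrate: 0.244 g × (3890 mL / 500 mL) = 1.898 g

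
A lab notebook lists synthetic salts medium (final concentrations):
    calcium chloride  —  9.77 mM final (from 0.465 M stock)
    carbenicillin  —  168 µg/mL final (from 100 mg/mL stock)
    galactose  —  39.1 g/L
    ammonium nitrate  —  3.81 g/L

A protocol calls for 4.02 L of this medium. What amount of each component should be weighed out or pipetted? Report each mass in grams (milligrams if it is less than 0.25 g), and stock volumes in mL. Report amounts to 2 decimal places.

Working volume: 4.02 L.
calcium chloride: C1V1 = C2V2 → 9.77 mM × 4020 mL ÷ 465 mM = 84.46 mL
carbenicillin: dilute stock: 168 µg/mL × 4020 mL ÷ 100000 µg/mL = 6.75 mL
galactose: 39.1 g/L × 4.02 L = 157.18 g
ammonium nitrate: 3.81 g/L × 4.02 L = 15.32 g

calcium chloride 84.46 mL; carbenicillin 6.75 mL; galactose 157.18 g; ammonium nitrate 15.32 g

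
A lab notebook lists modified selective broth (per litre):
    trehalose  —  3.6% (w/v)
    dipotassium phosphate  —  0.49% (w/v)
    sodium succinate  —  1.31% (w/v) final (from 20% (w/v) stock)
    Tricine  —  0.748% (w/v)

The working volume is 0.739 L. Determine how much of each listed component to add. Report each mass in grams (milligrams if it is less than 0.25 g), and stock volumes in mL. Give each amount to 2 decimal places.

Scale factor relative to 1 L: 0.739.
trehalose: 3.6% w/v = 36 g/L → 36 × 0.739 L = 26.60 g
dipotassium phosphate: 0.49% w/v = 4.9 g/L → 4.9 × 0.739 L = 3.62 g
sodium succinate: dilute stock: 1.31% ÷ 20% × 739 mL = 48.40 mL
Tricine: 0.748 g per 100 mL × 739 mL ÷ 100 = 5.53 g

trehalose 26.60 g; dipotassium phosphate 3.62 g; sodium succinate 48.40 mL; Tricine 5.53 g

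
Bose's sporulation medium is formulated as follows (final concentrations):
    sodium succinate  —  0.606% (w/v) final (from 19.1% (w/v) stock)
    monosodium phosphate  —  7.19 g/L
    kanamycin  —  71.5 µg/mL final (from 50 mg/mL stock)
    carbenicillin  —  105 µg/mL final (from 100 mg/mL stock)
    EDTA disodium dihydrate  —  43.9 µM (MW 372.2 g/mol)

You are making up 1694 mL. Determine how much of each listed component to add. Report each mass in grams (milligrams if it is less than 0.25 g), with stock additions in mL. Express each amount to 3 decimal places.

Working volume: 1694 mL = 1.694 L.
sodium succinate: C1V1 = C2V2 → 0.606% ÷ 19.1% × 1694 mL = 53.747 mL
monosodium phosphate: 7.19 g/L × 1.694 L = 12.180 g
kanamycin: C1V1 = C2V2 → 71.5 µg/mL × 1694 mL ÷ 50000 µg/mL = 2.422 mL
carbenicillin: V = C2·V2/C1 = 105 µg/mL × 1694 mL ÷ 100000 µg/mL = 1.779 mL
EDTA disodium dihydrate: 43.9 µmol/L × 372.2 g/mol × 1.694 L ÷ 1000 = 27.679 mg

sodium succinate 53.747 mL; monosodium phosphate 12.180 g; kanamycin 2.422 mL; carbenicillin 1.779 mL; EDTA disodium dihydrate 27.679 mg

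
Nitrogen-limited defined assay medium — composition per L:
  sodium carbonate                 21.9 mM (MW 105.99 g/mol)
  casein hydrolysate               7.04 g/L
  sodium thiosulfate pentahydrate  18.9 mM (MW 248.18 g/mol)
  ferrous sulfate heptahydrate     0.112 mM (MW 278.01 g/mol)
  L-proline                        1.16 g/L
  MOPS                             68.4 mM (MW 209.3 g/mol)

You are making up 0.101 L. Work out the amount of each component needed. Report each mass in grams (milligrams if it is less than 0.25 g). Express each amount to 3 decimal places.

sodium carbonate 234.439 mg; casein hydrolysate 0.711 g; sodium thiosulfate pentahydrate 0.474 g; ferrous sulfate heptahydrate 3.145 mg; L-proline 117.160 mg; MOPS 1.446 g

Scale factor relative to 1 L: 0.101.
sodium carbonate: 21.9 mmol/L × 105.99 mg/mmol × 0.101 L = 234.439 mg
casein hydrolysate: 7.04 g/L × 0.101 L = 0.711 g
sodium thiosulfate pentahydrate: 18.9 mmol/L × 248.18 g/mol × 0.101 L ÷ 1000 = 0.474 g
ferrous sulfate heptahydrate: 0.112 mmol/L × 278.01 mg/mmol × 0.101 L = 3.145 mg
L-proline: 1.16 g/L × 0.101 L = 0.11716 g = 117.160 mg
MOPS: 68.4 mmol/L × 209.3 g/mol × 0.101 L ÷ 1000 = 1.446 g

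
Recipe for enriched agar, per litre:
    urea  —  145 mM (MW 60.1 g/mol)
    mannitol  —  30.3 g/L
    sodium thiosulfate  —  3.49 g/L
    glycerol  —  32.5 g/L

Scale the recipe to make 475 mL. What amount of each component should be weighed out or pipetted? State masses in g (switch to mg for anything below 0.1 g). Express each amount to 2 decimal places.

urea 4.14 g; mannitol 14.39 g; sodium thiosulfate 1.66 g; glycerol 15.44 g

Target volume = 475 mL = 0.475 L.
urea: 145 mmol/L × 60.1 g/mol × 0.475 L ÷ 1000 = 4.14 g
mannitol: 30.3 g/L × 0.475 L = 14.39 g
sodium thiosulfate: 3.49 g/L × 0.475 L = 1.66 g
glycerol: 32.5 g/L × 0.475 L = 15.44 g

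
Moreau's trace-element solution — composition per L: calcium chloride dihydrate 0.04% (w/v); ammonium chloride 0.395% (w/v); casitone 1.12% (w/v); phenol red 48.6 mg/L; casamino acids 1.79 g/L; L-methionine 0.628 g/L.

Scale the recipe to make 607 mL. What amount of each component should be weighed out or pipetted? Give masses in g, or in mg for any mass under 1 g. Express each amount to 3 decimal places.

calcium chloride dihydrate 242.800 mg; ammonium chloride 2.398 g; casitone 6.798 g; phenol red 29.500 mg; casamino acids 1.087 g; L-methionine 381.196 mg

Target volume = 607 mL = 0.607 L.
calcium chloride dihydrate: 0.04 g per 100 mL × 607 mL ÷ 100 = 0.2428 g = 242.800 mg
ammonium chloride: 0.395% w/v = 3.95 g/L → 3.95 × 0.607 L = 2.398 g
casitone: 1.12 g per 100 mL × 607 mL ÷ 100 = 6.798 g
phenol red: 48.6 mg/L × 0.607 L = 29.500 mg
casamino acids: 1.79 g/L × 0.607 L = 1.087 g
L-methionine: 0.628 g/L × 0.607 L = 0.381196 g = 381.196 mg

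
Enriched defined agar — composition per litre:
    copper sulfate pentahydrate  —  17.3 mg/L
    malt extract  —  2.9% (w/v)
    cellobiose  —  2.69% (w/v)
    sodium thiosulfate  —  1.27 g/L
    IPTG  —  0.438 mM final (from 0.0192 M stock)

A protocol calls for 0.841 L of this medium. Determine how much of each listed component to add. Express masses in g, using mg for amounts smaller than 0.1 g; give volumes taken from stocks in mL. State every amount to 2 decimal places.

Working volume: 0.841 L.
copper sulfate pentahydrate: 17.3 mg/L × 0.841 L = 14.55 mg
malt extract: 2.9% w/v = 29 g/L → 29 × 0.841 L = 24.39 g
cellobiose: 2.69% w/v = 26.9 g/L → 26.9 × 0.841 L = 22.62 g
sodium thiosulfate: 1.27 g/L × 0.841 L = 1.07 g
IPTG: dilute stock: 0.438 mM × 841 mL ÷ 19.2 mM = 19.19 mL

copper sulfate pentahydrate 14.55 mg; malt extract 24.39 g; cellobiose 22.62 g; sodium thiosulfate 1.07 g; IPTG 19.19 mL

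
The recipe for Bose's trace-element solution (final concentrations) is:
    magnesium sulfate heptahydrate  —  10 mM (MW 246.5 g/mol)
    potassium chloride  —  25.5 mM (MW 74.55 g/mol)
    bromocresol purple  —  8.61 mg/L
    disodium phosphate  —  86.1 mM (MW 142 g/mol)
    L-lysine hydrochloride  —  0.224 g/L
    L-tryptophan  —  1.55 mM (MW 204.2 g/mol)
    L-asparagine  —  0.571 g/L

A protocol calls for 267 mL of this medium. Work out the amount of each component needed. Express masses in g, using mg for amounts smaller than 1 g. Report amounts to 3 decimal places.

Scale factor relative to 1 L: 0.267.
magnesium sulfate heptahydrate: 10 mmol/L × 246.5 mg/mmol × 0.267 L = 658.155 mg
potassium chloride: 25.5 mmol/L × 74.55 mg/mmol × 0.267 L = 507.574 mg
bromocresol purple: 8.61 mg/L × 0.267 L = 2.299 mg
disodium phosphate: 86.1 mmol/L × 142 g/mol × 0.267 L ÷ 1000 = 3.264 g
L-lysine hydrochloride: 0.224 g/L × 0.267 L = 0.059808 g = 59.808 mg
L-tryptophan: 1.55 mmol/L × 204.2 mg/mmol × 0.267 L = 84.508 mg
L-asparagine: 0.571 g/L × 0.267 L = 0.152457 g = 152.457 mg

magnesium sulfate heptahydrate 658.155 mg; potassium chloride 507.574 mg; bromocresol purple 2.299 mg; disodium phosphate 3.264 g; L-lysine hydrochloride 59.808 mg; L-tryptophan 84.508 mg; L-asparagine 152.457 mg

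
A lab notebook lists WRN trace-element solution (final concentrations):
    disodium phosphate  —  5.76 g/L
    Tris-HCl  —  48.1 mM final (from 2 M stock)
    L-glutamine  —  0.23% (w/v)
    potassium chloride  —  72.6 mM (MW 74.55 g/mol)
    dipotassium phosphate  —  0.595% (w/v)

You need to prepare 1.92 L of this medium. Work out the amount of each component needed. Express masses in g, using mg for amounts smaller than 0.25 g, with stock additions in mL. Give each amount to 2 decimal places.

Scale factor relative to 1 L: 1.92.
disodium phosphate: 5.76 g/L × 1.92 L = 11.06 g
Tris-HCl: dilute stock: 48.1 mM × 1920 mL ÷ 2000 mM = 46.18 mL
L-glutamine: 0.23 g per 100 mL × 1920 mL ÷ 100 = 4.42 g
potassium chloride: 72.6 mmol/L × 74.55 g/mol × 1.92 L ÷ 1000 = 10.39 g
dipotassium phosphate: 0.595% w/v = 5.95 g/L → 5.95 × 1.92 L = 11.42 g

disodium phosphate 11.06 g; Tris-HCl 46.18 mL; L-glutamine 4.42 g; potassium chloride 10.39 g; dipotassium phosphate 11.42 g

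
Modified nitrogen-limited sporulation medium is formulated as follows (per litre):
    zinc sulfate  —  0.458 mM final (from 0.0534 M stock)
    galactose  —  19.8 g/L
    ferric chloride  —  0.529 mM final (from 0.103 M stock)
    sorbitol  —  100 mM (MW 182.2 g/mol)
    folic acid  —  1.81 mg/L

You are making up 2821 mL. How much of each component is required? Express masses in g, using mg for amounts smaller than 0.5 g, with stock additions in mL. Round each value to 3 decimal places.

Working volume: 2821 mL = 2.821 L.
zinc sulfate: dilute stock: 0.458 mM × 2821 mL ÷ 53.4 mM = 24.195 mL
galactose: 19.8 g/L × 2.821 L = 55.856 g
ferric chloride: C1V1 = C2V2 → 0.529 mM × 2821 mL ÷ 103 mM = 14.488 mL
sorbitol: 100 mmol/L × 182.2 g/mol × 2.821 L ÷ 1000 = 51.399 g
folic acid: 1.81 mg/L × 2.821 L = 5.106 mg

zinc sulfate 24.195 mL; galactose 55.856 g; ferric chloride 14.488 mL; sorbitol 51.399 g; folic acid 5.106 mg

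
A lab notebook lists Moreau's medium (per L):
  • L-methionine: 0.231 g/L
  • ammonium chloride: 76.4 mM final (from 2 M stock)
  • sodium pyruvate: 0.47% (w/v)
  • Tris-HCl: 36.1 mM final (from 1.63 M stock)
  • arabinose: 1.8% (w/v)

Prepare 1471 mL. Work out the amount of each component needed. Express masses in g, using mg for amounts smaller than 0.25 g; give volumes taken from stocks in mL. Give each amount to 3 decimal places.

Working volume: 1471 mL = 1.471 L.
L-methionine: 0.231 g/L × 1.471 L = 0.340 g
ammonium chloride: C1V1 = C2V2 → 76.4 mM × 1471 mL ÷ 2000 mM = 56.192 mL
sodium pyruvate: 0.47% w/v = 4.7 g/L → 4.7 × 1.471 L = 6.914 g
Tris-HCl: dilute stock: 36.1 mM × 1471 mL ÷ 1630 mM = 32.579 mL
arabinose: 1.8 g per 100 mL × 1471 mL ÷ 100 = 26.478 g

L-methionine 0.340 g; ammonium chloride 56.192 mL; sodium pyruvate 6.914 g; Tris-HCl 32.579 mL; arabinose 26.478 g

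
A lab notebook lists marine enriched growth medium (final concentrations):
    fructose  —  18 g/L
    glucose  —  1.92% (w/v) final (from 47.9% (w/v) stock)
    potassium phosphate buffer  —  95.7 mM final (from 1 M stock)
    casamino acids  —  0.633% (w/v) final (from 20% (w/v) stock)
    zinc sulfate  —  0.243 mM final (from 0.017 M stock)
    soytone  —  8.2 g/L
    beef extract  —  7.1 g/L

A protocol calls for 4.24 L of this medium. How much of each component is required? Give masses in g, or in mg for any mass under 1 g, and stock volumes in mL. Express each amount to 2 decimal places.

fructose 76.32 g; glucose 169.95 mL; potassium phosphate buffer 405.77 mL; casamino acids 134.20 mL; zinc sulfate 60.61 mL; soytone 34.77 g; beef extract 30.10 g

Working volume: 4.24 L.
fructose: 18 g/L × 4.24 L = 76.32 g
glucose: V = C2·V2/C1 = 1.92% ÷ 47.9% × 4240 mL = 169.95 mL
potassium phosphate buffer: dilute stock: 95.7 mM × 4240 mL ÷ 1000 mM = 405.77 mL
casamino acids: C1V1 = C2V2 → 0.633% ÷ 20% × 4240 mL = 134.20 mL
zinc sulfate: V = C2·V2/C1 = 0.243 mM × 4240 mL ÷ 17 mM = 60.61 mL
soytone: 8.2 g/L × 4.24 L = 34.77 g
beef extract: 7.1 g/L × 4.24 L = 30.10 g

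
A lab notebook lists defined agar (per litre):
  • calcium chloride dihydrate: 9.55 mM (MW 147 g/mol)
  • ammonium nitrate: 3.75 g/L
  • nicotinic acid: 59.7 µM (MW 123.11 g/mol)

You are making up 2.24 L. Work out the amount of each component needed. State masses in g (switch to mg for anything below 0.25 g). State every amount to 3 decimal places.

Scale factor relative to 1 L: 2.24.
calcium chloride dihydrate: 9.55 mmol/L × 147 g/mol × 2.24 L ÷ 1000 = 3.145 g
ammonium nitrate: 3.75 g/L × 2.24 L = 8.400 g
nicotinic acid: 59.7 µmol/L × 123.11 g/mol × 2.24 L ÷ 1000 = 16.463 mg

calcium chloride dihydrate 3.145 g; ammonium nitrate 8.400 g; nicotinic acid 16.463 mg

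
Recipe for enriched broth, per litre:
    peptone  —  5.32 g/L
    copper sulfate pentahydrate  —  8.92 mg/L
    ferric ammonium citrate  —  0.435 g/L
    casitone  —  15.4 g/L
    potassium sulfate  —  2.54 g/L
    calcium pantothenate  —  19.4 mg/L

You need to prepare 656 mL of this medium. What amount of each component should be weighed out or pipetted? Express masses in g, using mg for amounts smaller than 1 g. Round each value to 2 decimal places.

Working volume: 656 mL = 0.656 L.
peptone: 5.32 g/L × 0.656 L = 3.49 g
copper sulfate pentahydrate: 8.92 mg/L × 0.656 L = 5.85 mg
ferric ammonium citrate: 0.435 g/L × 0.656 L = 0.28536 g = 285.36 mg
casitone: 15.4 g/L × 0.656 L = 10.10 g
potassium sulfate: 2.54 g/L × 0.656 L = 1.67 g
calcium pantothenate: 19.4 mg/L × 0.656 L = 12.73 mg

peptone 3.49 g; copper sulfate pentahydrate 5.85 mg; ferric ammonium citrate 285.36 mg; casitone 10.10 g; potassium sulfate 1.67 g; calcium pantothenate 12.73 mg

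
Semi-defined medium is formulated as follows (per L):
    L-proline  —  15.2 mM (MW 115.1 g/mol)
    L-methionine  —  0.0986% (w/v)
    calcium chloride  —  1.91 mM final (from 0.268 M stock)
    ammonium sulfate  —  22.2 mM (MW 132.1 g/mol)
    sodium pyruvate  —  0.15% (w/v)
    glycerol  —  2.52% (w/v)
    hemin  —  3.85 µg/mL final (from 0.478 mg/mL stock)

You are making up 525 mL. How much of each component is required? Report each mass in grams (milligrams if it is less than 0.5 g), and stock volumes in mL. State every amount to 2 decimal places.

Working volume: 525 mL = 0.525 L.
L-proline: 15.2 mmol/L × 115.1 g/mol × 0.525 L ÷ 1000 = 0.92 g
L-methionine: 0.0986 g per 100 mL × 525 mL ÷ 100 = 0.52 g
calcium chloride: C1V1 = C2V2 → 1.91 mM × 525 mL ÷ 268 mM = 3.74 mL
ammonium sulfate: 22.2 mmol/L × 132.1 g/mol × 0.525 L ÷ 1000 = 1.54 g
sodium pyruvate: 0.15 g per 100 mL × 525 mL ÷ 100 = 0.79 g
glycerol: 2.52% w/v = 25.2 g/L → 25.2 × 0.525 L = 13.23 g
hemin: dilute stock: 3.85 µg/mL × 525 mL ÷ 478 µg/mL = 4.23 mL

L-proline 0.92 g; L-methionine 0.52 g; calcium chloride 3.74 mL; ammonium sulfate 1.54 g; sodium pyruvate 0.79 g; glycerol 13.23 g; hemin 4.23 mL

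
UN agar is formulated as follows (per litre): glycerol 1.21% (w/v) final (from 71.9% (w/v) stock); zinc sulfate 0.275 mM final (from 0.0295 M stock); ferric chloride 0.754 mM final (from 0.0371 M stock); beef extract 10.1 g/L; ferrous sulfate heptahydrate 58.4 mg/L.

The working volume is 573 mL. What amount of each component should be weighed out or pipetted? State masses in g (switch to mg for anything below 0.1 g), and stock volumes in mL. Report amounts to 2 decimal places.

glycerol 9.64 mL; zinc sulfate 5.34 mL; ferric chloride 11.65 mL; beef extract 5.79 g; ferrous sulfate heptahydrate 33.46 mg

Target volume = 573 mL = 0.573 L.
glycerol: dilute stock: 1.21% ÷ 71.9% × 573 mL = 9.64 mL
zinc sulfate: C1V1 = C2V2 → 0.275 mM × 573 mL ÷ 29.5 mM = 5.34 mL
ferric chloride: V = C2·V2/C1 = 0.754 mM × 573 mL ÷ 37.1 mM = 11.65 mL
beef extract: 10.1 g/L × 0.573 L = 5.79 g
ferrous sulfate heptahydrate: 58.4 mg/L × 0.573 L = 33.46 mg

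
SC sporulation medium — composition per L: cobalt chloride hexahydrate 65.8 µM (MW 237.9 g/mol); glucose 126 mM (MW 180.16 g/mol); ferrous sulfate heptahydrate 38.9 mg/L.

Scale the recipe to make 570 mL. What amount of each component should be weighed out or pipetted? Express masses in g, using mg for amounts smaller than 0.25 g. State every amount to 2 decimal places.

cobalt chloride hexahydrate 8.92 mg; glucose 12.94 g; ferrous sulfate heptahydrate 22.17 mg

Target volume = 570 mL = 0.57 L.
cobalt chloride hexahydrate: 65.8 µmol/L × 237.9 g/mol × 0.57 L ÷ 1000 = 8.92 mg
glucose: 126 mmol/L × 180.16 g/mol × 0.57 L ÷ 1000 = 12.94 g
ferrous sulfate heptahydrate: 38.9 mg/L × 0.57 L = 22.17 mg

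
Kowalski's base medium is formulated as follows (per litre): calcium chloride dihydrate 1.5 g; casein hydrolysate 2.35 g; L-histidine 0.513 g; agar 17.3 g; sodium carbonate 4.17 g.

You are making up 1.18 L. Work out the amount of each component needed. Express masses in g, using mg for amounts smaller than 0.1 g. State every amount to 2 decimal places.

calcium chloride dihydrate 1.77 g; casein hydrolysate 2.77 g; L-histidine 0.61 g; agar 20.41 g; sodium carbonate 4.92 g

Scale factor = 1180 mL / 1000 mL = 1.18.
calcium chloride dihydrate: 1.5 g × (1180 mL / 1000 mL) = 1.77 g
casein hydrolysate: 2.35 g × (1180 mL / 1000 mL) = 2.77 g
L-histidine: 0.513 g × (1180 mL / 1000 mL) = 0.61 g
agar: 17.3 g × (1180 mL / 1000 mL) = 20.41 g
sodium carbonate: 4.17 g × (1180 mL / 1000 mL) = 4.92 g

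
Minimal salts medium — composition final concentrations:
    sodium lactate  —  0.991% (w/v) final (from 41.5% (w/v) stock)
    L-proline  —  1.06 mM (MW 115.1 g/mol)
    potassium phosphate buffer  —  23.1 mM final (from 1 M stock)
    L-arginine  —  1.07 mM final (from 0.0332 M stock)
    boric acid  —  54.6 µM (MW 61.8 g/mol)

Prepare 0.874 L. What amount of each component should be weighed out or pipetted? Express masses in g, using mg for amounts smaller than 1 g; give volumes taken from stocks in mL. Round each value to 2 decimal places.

sodium lactate 20.87 mL; L-proline 106.63 mg; potassium phosphate buffer 20.19 mL; L-arginine 28.17 mL; boric acid 2.95 mg

Scale factor relative to 1 L: 0.874.
sodium lactate: V = C2·V2/C1 = 0.991% ÷ 41.5% × 874 mL = 20.87 mL
L-proline: 1.06 mmol/L × 115.1 mg/mmol × 0.874 L = 106.63 mg
potassium phosphate buffer: C1V1 = C2V2 → 23.1 mM × 874 mL ÷ 1000 mM = 20.19 mL
L-arginine: V = C2·V2/C1 = 1.07 mM × 874 mL ÷ 33.2 mM = 28.17 mL
boric acid: 54.6 µmol/L × 61.8 g/mol × 0.874 L ÷ 1000 = 2.95 mg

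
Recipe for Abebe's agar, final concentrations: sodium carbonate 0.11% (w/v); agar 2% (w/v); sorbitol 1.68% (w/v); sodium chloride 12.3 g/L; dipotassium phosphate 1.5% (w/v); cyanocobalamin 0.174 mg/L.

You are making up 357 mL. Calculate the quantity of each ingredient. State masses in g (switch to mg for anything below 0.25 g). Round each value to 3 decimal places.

sodium carbonate 0.393 g; agar 7.140 g; sorbitol 5.998 g; sodium chloride 4.391 g; dipotassium phosphate 5.355 g; cyanocobalamin 0.062 mg

Working volume: 357 mL = 0.357 L.
sodium carbonate: 0.11% w/v = 1.1 g/L → 1.1 × 0.357 L = 0.393 g
agar: 2 g per 100 mL × 357 mL ÷ 100 = 7.140 g
sorbitol: 1.68 g per 100 mL × 357 mL ÷ 100 = 5.998 g
sodium chloride: 12.3 g/L × 0.357 L = 4.391 g
dipotassium phosphate: 1.5% w/v = 15 g/L → 15 × 0.357 L = 5.355 g
cyanocobalamin: 0.174 mg/L × 0.357 L = 0.062 mg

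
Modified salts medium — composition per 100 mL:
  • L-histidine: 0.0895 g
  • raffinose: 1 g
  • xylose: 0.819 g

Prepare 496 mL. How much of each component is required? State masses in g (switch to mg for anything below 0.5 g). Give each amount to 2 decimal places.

Scale factor = 496 mL / 100 mL = 4.96.
L-histidine: 0.0895 g × (496 mL / 100 mL) = 0.44392 g = 443.92 mg
raffinose: 1 g × (496 mL / 100 mL) = 4.96 g
xylose: 0.819 g × (496 mL / 100 mL) = 4.06 g

L-histidine 443.92 mg; raffinose 4.96 g; xylose 4.06 g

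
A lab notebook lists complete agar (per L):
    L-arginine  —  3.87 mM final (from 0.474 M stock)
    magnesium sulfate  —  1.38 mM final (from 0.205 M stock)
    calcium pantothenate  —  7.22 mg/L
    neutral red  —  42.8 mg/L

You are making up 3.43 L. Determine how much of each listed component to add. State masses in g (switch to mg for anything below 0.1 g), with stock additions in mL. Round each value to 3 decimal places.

Working volume: 3.43 L.
L-arginine: dilute stock: 3.87 mM × 3430 mL ÷ 474 mM = 28.004 mL
magnesium sulfate: C1V1 = C2V2 → 1.38 mM × 3430 mL ÷ 205 mM = 23.090 mL
calcium pantothenate: 7.22 mg/L × 3.43 L = 24.765 mg
neutral red: 42.8 mg/L × 3.43 L = 146.804 mg = 0.147 g

L-arginine 28.004 mL; magnesium sulfate 23.090 mL; calcium pantothenate 24.765 mg; neutral red 0.147 g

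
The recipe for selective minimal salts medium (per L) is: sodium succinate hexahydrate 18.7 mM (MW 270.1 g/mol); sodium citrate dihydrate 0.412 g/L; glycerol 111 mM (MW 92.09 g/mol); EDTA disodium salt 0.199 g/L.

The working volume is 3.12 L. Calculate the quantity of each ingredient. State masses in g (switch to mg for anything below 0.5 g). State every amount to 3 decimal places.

sodium succinate hexahydrate 15.759 g; sodium citrate dihydrate 1.285 g; glycerol 31.893 g; EDTA disodium salt 0.621 g

Scale factor relative to 1 L: 3.12.
sodium succinate hexahydrate: 18.7 mmol/L × 270.1 g/mol × 3.12 L ÷ 1000 = 15.759 g
sodium citrate dihydrate: 0.412 g/L × 3.12 L = 1.285 g
glycerol: 111 mmol/L × 92.09 g/mol × 3.12 L ÷ 1000 = 31.893 g
EDTA disodium salt: 0.199 g/L × 3.12 L = 0.621 g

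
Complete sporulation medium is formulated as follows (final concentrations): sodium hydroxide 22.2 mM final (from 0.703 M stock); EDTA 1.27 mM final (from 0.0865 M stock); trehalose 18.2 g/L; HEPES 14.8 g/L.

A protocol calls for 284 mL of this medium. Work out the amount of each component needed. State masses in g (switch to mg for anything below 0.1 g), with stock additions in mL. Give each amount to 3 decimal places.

Working volume: 284 mL = 0.284 L.
sodium hydroxide: C1V1 = C2V2 → 22.2 mM × 284 mL ÷ 703 mM = 8.968 mL
EDTA: dilute stock: 1.27 mM × 284 mL ÷ 86.5 mM = 4.170 mL
trehalose: 18.2 g/L × 0.284 L = 5.169 g
HEPES: 14.8 g/L × 0.284 L = 4.203 g

sodium hydroxide 8.968 mL; EDTA 4.170 mL; trehalose 5.169 g; HEPES 4.203 g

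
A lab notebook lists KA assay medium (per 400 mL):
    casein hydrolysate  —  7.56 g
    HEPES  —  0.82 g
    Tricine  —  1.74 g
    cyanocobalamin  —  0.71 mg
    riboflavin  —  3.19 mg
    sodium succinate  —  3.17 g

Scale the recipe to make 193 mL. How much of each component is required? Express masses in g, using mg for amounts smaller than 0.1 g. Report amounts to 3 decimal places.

Ratio of target to recipe volume: 193 / 400 = 0.4825.
casein hydrolysate: 7.56 g × (193 mL / 400 mL) = 3.648 g
HEPES: 0.82 g × (193 mL / 400 mL) = 0.396 g
Tricine: 1.74 g × (193 mL / 400 mL) = 0.840 g
cyanocobalamin: 0.71 mg × (193 mL / 400 mL) = 0.343 mg
riboflavin: 3.19 mg × (193 mL / 400 mL) = 1.539 mg
sodium succinate: 3.17 g × (193 mL / 400 mL) = 1.530 g

casein hydrolysate 3.648 g; HEPES 0.396 g; Tricine 0.840 g; cyanocobalamin 0.343 mg; riboflavin 1.539 mg; sodium succinate 1.530 g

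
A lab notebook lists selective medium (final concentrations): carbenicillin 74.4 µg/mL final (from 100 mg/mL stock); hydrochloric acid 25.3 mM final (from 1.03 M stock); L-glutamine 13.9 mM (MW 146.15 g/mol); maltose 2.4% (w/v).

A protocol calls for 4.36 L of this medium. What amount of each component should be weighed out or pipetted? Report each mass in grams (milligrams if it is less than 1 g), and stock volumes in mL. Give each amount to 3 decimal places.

carbenicillin 3.244 mL; hydrochloric acid 107.095 mL; L-glutamine 8.857 g; maltose 104.640 g

Scale factor relative to 1 L: 4.36.
carbenicillin: C1V1 = C2V2 → 74.4 µg/mL × 4360 mL ÷ 100000 µg/mL = 3.244 mL
hydrochloric acid: C1V1 = C2V2 → 25.3 mM × 4360 mL ÷ 1030 mM = 107.095 mL
L-glutamine: 13.9 mmol/L × 146.15 g/mol × 4.36 L ÷ 1000 = 8.857 g
maltose: 2.4 g per 100 mL × 4360 mL ÷ 100 = 104.640 g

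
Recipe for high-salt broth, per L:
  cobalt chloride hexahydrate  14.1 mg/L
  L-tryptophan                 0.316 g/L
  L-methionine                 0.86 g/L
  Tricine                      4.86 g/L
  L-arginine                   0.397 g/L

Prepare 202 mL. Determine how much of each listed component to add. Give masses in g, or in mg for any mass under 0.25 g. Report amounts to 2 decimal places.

cobalt chloride hexahydrate 2.85 mg; L-tryptophan 63.83 mg; L-methionine 173.72 mg; Tricine 0.98 g; L-arginine 80.19 mg

Scale factor relative to 1 L: 0.202.
cobalt chloride hexahydrate: 14.1 mg/L × 0.202 L = 2.85 mg
L-tryptophan: 0.316 g/L × 0.202 L = 0.063832 g = 63.83 mg
L-methionine: 0.86 g/L × 0.202 L = 0.17372 g = 173.72 mg
Tricine: 4.86 g/L × 0.202 L = 0.98 g
L-arginine: 0.397 g/L × 0.202 L = 0.080194 g = 80.19 mg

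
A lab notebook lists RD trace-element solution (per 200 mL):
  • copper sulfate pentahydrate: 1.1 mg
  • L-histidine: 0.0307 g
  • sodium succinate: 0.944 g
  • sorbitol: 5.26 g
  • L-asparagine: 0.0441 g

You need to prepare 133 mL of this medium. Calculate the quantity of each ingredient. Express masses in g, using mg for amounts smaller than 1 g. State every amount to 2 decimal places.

Ratio of target to recipe volume: 133 / 200 = 0.665.
copper sulfate pentahydrate: 1.1 mg × (133 mL / 200 mL) = 0.73 mg
L-histidine: 0.0307 g × (133 mL / 200 mL) = 0.0204155 g = 20.42 mg
sodium succinate: 0.944 g × (133 mL / 200 mL) = 0.62776 g = 627.76 mg
sorbitol: 5.26 g × (133 mL / 200 mL) = 3.50 g
L-asparagine: 0.0441 g × (133 mL / 200 mL) = 0.0293265 g = 29.33 mg

copper sulfate pentahydrate 0.73 mg; L-histidine 20.42 mg; sodium succinate 627.76 mg; sorbitol 3.50 g; L-asparagine 29.33 mg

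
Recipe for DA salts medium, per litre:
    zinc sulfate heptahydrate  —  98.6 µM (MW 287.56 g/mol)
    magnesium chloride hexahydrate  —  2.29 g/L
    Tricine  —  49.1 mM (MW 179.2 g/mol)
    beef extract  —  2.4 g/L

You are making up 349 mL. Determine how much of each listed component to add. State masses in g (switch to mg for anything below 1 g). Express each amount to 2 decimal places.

zinc sulfate heptahydrate 9.90 mg; magnesium chloride hexahydrate 799.21 mg; Tricine 3.07 g; beef extract 837.60 mg

Target volume = 349 mL = 0.349 L.
zinc sulfate heptahydrate: 98.6 µmol/L × 287.56 g/mol × 0.349 L ÷ 1000 = 9.90 mg
magnesium chloride hexahydrate: 2.29 g/L × 0.349 L = 0.79921 g = 799.21 mg
Tricine: 49.1 mmol/L × 179.2 g/mol × 0.349 L ÷ 1000 = 3.07 g
beef extract: 2.4 g/L × 0.349 L = 0.8376 g = 837.60 mg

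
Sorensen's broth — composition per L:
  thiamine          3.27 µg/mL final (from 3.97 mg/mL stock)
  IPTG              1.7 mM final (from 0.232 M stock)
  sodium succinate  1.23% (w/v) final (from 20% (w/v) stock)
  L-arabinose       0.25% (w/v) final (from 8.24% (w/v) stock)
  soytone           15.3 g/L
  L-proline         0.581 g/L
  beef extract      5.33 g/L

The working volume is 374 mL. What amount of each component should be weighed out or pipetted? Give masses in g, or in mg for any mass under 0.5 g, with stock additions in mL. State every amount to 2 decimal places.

Scale factor relative to 1 L: 0.374.
thiamine: dilute stock: 3.27 µg/mL × 374 mL ÷ 3970 µg/mL = 0.31 mL
IPTG: C1V1 = C2V2 → 1.7 mM × 374 mL ÷ 232 mM = 2.74 mL
sodium succinate: C1V1 = C2V2 → 1.23% ÷ 20% × 374 mL = 23.00 mL
L-arabinose: dilute stock: 0.25% ÷ 8.24% × 374 mL = 11.35 mL
soytone: 15.3 g/L × 0.374 L = 5.72 g
L-proline: 0.581 g/L × 0.374 L = 0.217294 g = 217.29 mg
beef extract: 5.33 g/L × 0.374 L = 1.99 g

thiamine 0.31 mL; IPTG 2.74 mL; sodium succinate 23.00 mL; L-arabinose 11.35 mL; soytone 5.72 g; L-proline 217.29 mg; beef extract 1.99 g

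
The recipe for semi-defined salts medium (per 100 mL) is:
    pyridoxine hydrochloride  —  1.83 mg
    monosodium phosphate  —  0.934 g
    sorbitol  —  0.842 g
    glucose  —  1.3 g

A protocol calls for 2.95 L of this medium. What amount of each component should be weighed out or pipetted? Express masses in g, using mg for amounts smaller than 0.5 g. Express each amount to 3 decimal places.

Scale factor = 2950 mL / 100 mL = 29.5.
pyridoxine hydrochloride: 1.83 mg × (2950 mL / 100 mL) = 53.985 mg
monosodium phosphate: 0.934 g × (2950 mL / 100 mL) = 27.553 g
sorbitol: 0.842 g × (2950 mL / 100 mL) = 24.839 g
glucose: 1.3 g × (2950 mL / 100 mL) = 38.350 g

pyridoxine hydrochloride 53.985 mg; monosodium phosphate 27.553 g; sorbitol 24.839 g; glucose 38.350 g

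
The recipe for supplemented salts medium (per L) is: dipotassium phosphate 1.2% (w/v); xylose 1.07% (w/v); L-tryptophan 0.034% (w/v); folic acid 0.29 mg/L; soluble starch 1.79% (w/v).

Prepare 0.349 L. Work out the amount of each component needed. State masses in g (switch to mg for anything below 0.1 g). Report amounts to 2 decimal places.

dipotassium phosphate 4.19 g; xylose 3.73 g; L-tryptophan 0.12 g; folic acid 0.10 mg; soluble starch 6.25 g

Scale factor relative to 1 L: 0.349.
dipotassium phosphate: 1.2% w/v = 12 g/L → 12 × 0.349 L = 4.19 g
xylose: 1.07 g per 100 mL × 349 mL ÷ 100 = 3.73 g
L-tryptophan: 0.034% w/v = 0.34 g/L → 0.34 × 0.349 L = 0.12 g
folic acid: 0.29 mg/L × 0.349 L = 0.10 mg
soluble starch: 1.79 g per 100 mL × 349 mL ÷ 100 = 6.25 g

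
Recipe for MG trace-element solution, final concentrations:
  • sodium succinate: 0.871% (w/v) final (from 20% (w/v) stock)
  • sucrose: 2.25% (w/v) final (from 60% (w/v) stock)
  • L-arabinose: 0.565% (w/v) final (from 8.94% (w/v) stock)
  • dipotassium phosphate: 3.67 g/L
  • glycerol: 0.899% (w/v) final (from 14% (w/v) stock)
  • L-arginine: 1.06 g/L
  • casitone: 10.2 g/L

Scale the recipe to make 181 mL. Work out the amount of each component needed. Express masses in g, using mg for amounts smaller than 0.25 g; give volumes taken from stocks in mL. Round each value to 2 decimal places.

sodium succinate 7.88 mL; sucrose 6.79 mL; L-arabinose 11.44 mL; dipotassium phosphate 0.66 g; glycerol 11.62 mL; L-arginine 191.86 mg; casitone 1.85 g

Target volume = 181 mL = 0.181 L.
sodium succinate: V = C2·V2/C1 = 0.871% ÷ 20% × 181 mL = 7.88 mL
sucrose: V = C2·V2/C1 = 2.25% ÷ 60% × 181 mL = 6.79 mL
L-arabinose: C1V1 = C2V2 → 0.565% ÷ 8.94% × 181 mL = 11.44 mL
dipotassium phosphate: 3.67 g/L × 0.181 L = 0.66 g
glycerol: dilute stock: 0.899% ÷ 14% × 181 mL = 11.62 mL
L-arginine: 1.06 g/L × 0.181 L = 0.19186 g = 191.86 mg
casitone: 10.2 g/L × 0.181 L = 1.85 g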